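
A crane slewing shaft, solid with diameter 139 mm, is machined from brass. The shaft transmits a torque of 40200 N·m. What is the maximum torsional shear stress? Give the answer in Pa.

J = πd⁴/32 = π(0.139)⁴/32 = 3.665×10^-5 m⁴.
τ_max = T·r/J = 40200 × 0.0695 / 3.665×10^-5 = 7.623×10^7 Pa.

7.62e7 Pa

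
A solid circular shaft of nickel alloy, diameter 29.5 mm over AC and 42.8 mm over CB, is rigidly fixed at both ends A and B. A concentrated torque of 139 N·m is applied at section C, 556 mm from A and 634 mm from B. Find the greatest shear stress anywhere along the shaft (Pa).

7.18e6 Pa

Compatibility: T_A·a/J_AC = T_B·b/J_CB with T_A + T_B = T₀.
J_AC = 7.44×10^-8 m⁴, J_CB = 3.29×10^-7 m⁴, so T_A = T₀·(J_AC/a)/((J_AC/a)+(J_CB/b)) = 28.45 N·m, T_B = 110.5 N·m.
τ in each portion: τ_AC = 5.64×10^6 Pa, τ_CB = 7.18×10^6 Pa; maximum is in CB.
τ_max = T_CB·r/J = 110.5·0.0214/3.29×10^-7 = 7.181×10^6 Pa.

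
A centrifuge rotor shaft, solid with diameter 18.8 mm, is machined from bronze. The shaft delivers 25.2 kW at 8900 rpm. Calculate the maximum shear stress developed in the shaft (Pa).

ω = 2π·8900/60 = 932.0 rad/s, so T = P/ω = 25.2×10³ / 932.0 = 27.04 N·m.
J = πd⁴/32 = π(0.0188)⁴/32 = 1.226×10^-8 m⁴.
τ_max = T·r/J = 27.04 × 0.00940 / 1.226×10^-8 = 2.072×10^7 Pa.

2.07e7 Pa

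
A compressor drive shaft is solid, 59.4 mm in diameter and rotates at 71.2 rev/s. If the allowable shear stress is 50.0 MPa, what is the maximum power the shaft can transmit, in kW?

J = πd⁴/32 = π(0.0594)⁴/32 = 1.222×10^-6 m⁴.
T_max = τ_allow·J/r = 5.00×10^7 × 1.222×10^-6 / 0.0297 = 2058 N·m.
ω = 2π·71.2 = 447.4 rad/s, so P_max = T_max·ω = 9.205×10^5 W.

920 kW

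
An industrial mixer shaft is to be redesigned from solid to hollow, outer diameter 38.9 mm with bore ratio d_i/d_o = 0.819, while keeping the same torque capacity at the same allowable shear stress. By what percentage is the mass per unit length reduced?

Equal τ_max and T ⇒ the solid shaft needs d_s³ = d_o³(1−k⁴), so d_s = 38.9·(1−0.819⁴)^(1/3) = 31.87 mm.
Area ratio A_h/A_s = d_o²(1−k²)/d_s² = (1−k²)/(1−k⁴)^(2/3) = 0.4904.
Mass saving = 1 − 0.4904 = 51.0 %.

51.0 %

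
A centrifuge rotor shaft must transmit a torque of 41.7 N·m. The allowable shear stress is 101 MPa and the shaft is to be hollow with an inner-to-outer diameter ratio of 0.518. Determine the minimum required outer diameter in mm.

13.1 mm

For a hollow shaft with d_i/d_o = 0.518: τ_max = 16T/(π d_o³ (1−k⁴)), so d_o = [16T/(π τ_allow (1−k⁴))]^(1/3) = [16·41.70/(π·1.01×10^8·0.9280)]^(1/3) = 0.01313 m.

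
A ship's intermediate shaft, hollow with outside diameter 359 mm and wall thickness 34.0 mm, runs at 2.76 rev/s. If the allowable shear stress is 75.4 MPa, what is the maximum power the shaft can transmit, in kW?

J = π(d_o⁴ − d_i⁴)/32 = π(0.359⁴ − 0.291⁴)/32 = 9.267×10^-4 m⁴.
T_max = τ_allow·J/r = 7.54×10^7 × 9.267×10^-4 / 0.179 = 389300 N·m.
ω = 2π·2.76 = 17.34 rad/s, so P_max = T_max·ω = 6.751×10^6 W.

6750 kW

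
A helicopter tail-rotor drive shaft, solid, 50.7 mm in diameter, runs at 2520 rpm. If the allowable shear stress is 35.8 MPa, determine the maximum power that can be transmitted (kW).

J = πd⁴/32 = π(0.0507)⁴/32 = 6.487×10^-7 m⁴.
T_max = τ_allow·J/r = 3.58×10^7 × 6.487×10^-7 / 0.0254 = 916.1 N·m.
ω = 2π·2520/60 = 263.9 rad/s, so P_max = T_max·ω = 2.417×10^5 W.

242 kW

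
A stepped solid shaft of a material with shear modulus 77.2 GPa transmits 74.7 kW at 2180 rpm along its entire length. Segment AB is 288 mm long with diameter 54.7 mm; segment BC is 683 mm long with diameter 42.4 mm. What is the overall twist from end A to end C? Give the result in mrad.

10.5 mrad

ω = 2π·2180/60 = 228.3 rad/s, so T = P/ω = 74.7×10³ / 228.3 = 327.2 N·m.
J_AB = π(0.0547)⁴/32 = 8.79×10^-7 m⁴; J_BC = π(0.0424)⁴/32 = 3.17×10^-7 m⁴.
θ = (T/G)·Σ L_i/J_i = (327.2/77.2×10⁹)·(0.288/8.79×10^-7 + 0.683/3.17×10^-7) = 0.01051 rad.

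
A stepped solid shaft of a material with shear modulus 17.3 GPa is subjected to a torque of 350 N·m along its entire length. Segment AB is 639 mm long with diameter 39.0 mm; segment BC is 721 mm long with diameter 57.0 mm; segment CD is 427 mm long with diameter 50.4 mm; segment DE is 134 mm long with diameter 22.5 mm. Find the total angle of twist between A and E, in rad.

0.192 rad

J_AB = π(0.0390)⁴/32 = 2.27×10^-7 m⁴; J_BC = π(0.0570)⁴/32 = 1.04×10^-6 m⁴; J_CD = π(0.0504)⁴/32 = 6.33×10^-7 m⁴; J_DE = π(0.0225)⁴/32 = 2.52×10^-8 m⁴.
θ = (T/G)·Σ L_i/J_i = (350.0/17.3×10⁹)·(0.639/2.27×10^-7 + 0.721/1.04×10^-6 + 0.427/6.33×10^-7 + 0.134/2.52×10^-8) = 0.1924 rad.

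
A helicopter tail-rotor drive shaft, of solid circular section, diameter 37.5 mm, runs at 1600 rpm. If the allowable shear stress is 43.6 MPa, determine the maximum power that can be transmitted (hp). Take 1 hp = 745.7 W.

101 hp

J = πd⁴/32 = π(0.0375)⁴/32 = 1.941×10^-7 m⁴.
T_max = τ_allow·J/r = 4.36×10^7 × 1.941×10^-7 / 0.0187 = 451.5 N·m.
ω = 2π·1600/60 = 167.6 rad/s, so P_max = T_max·ω = 7.564×10^4 W.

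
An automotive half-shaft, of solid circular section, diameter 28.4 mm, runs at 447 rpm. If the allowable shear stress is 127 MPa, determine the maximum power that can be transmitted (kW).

J = πd⁴/32 = π(0.0284)⁴/32 = 6.387×10^-8 m⁴.
T_max = τ_allow·J/r = 1.27×10^8 × 6.387×10^-8 / 0.0142 = 571.2 N·m.
ω = 2π·447/60 = 46.81 rad/s, so P_max = T_max·ω = 2.674×10^4 W.

26.7 kW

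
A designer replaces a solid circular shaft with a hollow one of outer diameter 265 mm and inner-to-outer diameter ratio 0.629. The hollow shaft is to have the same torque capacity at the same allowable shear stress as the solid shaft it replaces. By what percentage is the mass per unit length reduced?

Equal τ_max and T ⇒ the solid shaft needs d_s³ = d_o³(1−k⁴), so d_s = 265·(1−0.629⁴)^(1/3) = 250.4 mm.
Area ratio A_h/A_s = d_o²(1−k²)/d_s² = (1−k²)/(1−k⁴)^(2/3) = 0.6770.
Mass saving = 1 − 0.6770 = 32.3 %.

32.3 %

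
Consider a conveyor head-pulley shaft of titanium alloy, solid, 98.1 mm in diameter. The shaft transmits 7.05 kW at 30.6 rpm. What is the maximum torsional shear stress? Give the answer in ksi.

ω = 2π·30.6/60 = 3.204 rad/s, so T = P/ω = 7.05×10³ / 3.204 = 2200 N·m.
J = πd⁴/32 = π(0.0981)⁴/32 = 9.092×10^-6 m⁴.
τ_max = T·r/J = 2200 × 0.0490 / 9.092×10^-6 = 1.187×10^7 Pa.

1.72 ksi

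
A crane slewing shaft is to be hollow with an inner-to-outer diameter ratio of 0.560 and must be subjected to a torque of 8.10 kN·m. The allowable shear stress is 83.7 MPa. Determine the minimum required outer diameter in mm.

81.8 mm

For a hollow shaft with d_i/d_o = 0.560: τ_max = 16T/(π d_o³ (1−k⁴)), so d_o = [16T/(π τ_allow (1−k⁴))]^(1/3) = [16·8100/(π·8.37×10^7·0.9017)]^(1/3) = 0.08176 m.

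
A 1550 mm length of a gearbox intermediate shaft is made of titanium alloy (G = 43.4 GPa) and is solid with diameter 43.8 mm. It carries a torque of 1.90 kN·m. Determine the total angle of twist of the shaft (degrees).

10.8°

J = πd⁴/32 = π(0.0438)⁴/32 = 3.613×10^-7 m⁴.
θ = T·L/(G·J) = 1900 × 1.55 / (43.4×10⁹ × 3.613×10^-7) = 0.1878 rad.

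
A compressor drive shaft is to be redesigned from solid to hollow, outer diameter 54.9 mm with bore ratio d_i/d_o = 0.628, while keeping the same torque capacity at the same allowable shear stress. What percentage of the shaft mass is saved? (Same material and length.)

32.2 %

Equal τ_max and T ⇒ the solid shaft needs d_s³ = d_o³(1−k⁴), so d_s = 54.9·(1−0.628⁴)^(1/3) = 51.89 mm.
Area ratio A_h/A_s = d_o²(1−k²)/d_s² = (1−k²)/(1−k⁴)^(2/3) = 0.6779.
Mass saving = 1 − 0.6779 = 32.2 %.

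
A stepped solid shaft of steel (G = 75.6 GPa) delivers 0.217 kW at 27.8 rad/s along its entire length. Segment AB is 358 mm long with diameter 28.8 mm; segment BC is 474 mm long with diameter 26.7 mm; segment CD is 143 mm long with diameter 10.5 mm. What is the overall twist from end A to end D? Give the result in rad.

0.0139 rad

ω = 27.8 rad/s, so T = P/ω = 0.217×10³ / 27.80 = 7.806 N·m.
J_AB = π(0.0288)⁴/32 = 6.75×10^-8 m⁴; J_BC = π(0.0267)⁴/32 = 4.99×10^-8 m⁴; J_CD = π(0.0105)⁴/32 = 1.19×10^-9 m⁴.
θ = (T/G)·Σ L_i/J_i = (7.806/75.6×10⁹)·(0.358/6.75×10^-8 + 0.474/4.99×10^-8 + 0.143/1.19×10^-9) = 0.01390 rad.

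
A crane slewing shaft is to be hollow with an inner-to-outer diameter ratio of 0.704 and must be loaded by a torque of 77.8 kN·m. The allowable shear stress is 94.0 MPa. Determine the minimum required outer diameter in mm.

For a hollow shaft with d_i/d_o = 0.704: τ_max = 16T/(π d_o³ (1−k⁴)), so d_o = [16T/(π τ_allow (1−k⁴))]^(1/3) = [16·77800/(π·9.40×10^7·0.7544)]^(1/3) = 0.1775 m.

177 mm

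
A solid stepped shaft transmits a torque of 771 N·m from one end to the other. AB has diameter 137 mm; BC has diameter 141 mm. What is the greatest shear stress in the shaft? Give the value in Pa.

Under the same torque, τ_max = 16T/(πd³) is largest where d is smallest — segment AB (d = 137 mm).
τ_max = 16·771.0/(π·(0.137)³) = 1.527×10^6 Pa.

1.53e6 Pa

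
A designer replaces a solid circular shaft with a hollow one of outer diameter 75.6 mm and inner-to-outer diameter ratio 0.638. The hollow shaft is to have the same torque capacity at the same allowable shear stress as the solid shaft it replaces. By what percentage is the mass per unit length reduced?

Equal τ_max and T ⇒ the solid shaft needs d_s³ = d_o³(1−k⁴), so d_s = 75.6·(1−0.638⁴)^(1/3) = 71.17 mm.
Area ratio A_h/A_s = d_o²(1−k²)/d_s² = (1−k²)/(1−k⁴)^(2/3) = 0.6691.
Mass saving = 1 − 0.6691 = 33.1 %.

33.1 %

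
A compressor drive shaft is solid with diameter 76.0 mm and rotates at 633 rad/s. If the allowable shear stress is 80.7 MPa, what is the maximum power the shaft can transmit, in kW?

J = πd⁴/32 = π(0.0760)⁴/32 = 3.275×10^-6 m⁴.
T_max = τ_allow·J/r = 8.07×10^7 × 3.275×10^-6 / 0.0380 = 6956 N·m.
ω = 633 rad/s, so P_max = T_max·ω = 4.403×10^6 W.

4400 kW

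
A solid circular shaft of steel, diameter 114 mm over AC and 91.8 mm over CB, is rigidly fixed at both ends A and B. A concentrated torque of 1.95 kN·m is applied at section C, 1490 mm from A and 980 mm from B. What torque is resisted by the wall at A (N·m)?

Compatibility: T_A·a/J_AC = T_B·b/J_CB with T_A + T_B = T₀.
J_AC = 1.66×10^-5 m⁴, J_CB = 6.97×10^-6 m⁴, so T_A = T₀·(J_AC/a)/((J_AC/a)+(J_CB/b)) = 1190 N·m, T_B = 760.5 N·m.

1190 N·m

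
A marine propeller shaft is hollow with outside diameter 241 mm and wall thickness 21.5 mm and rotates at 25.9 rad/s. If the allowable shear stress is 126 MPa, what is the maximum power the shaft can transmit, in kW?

4880 kW

J = π(d_o⁴ − d_i⁴)/32 = π(0.241⁴ − 0.198⁴)/32 = 1.803×10^-4 m⁴.
T_max = τ_allow·J/r = 1.26×10^8 × 1.803×10^-4 / 0.120 = 188500 N·m.
ω = 25.9 rad/s, so P_max = T_max·ω = 4.883×10^6 W.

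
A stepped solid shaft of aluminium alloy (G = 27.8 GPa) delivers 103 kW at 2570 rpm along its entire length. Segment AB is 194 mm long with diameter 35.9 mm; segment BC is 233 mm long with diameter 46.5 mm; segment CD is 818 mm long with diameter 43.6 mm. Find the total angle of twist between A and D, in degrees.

3.16°

ω = 2π·2570/60 = 269.1 rad/s, so T = P/ω = 103×10³ / 269.1 = 382.7 N·m.
J_AB = π(0.0359)⁴/32 = 1.63×10^-7 m⁴; J_BC = π(0.0465)⁴/32 = 4.59×10^-7 m⁴; J_CD = π(0.0436)⁴/32 = 3.55×10^-7 m⁴.
θ = (T/G)·Σ L_i/J_i = (382.7/27.8×10⁹)·(0.194/1.63×10^-7 + 0.233/4.59×10^-7 + 0.818/3.55×10^-7) = 0.05511 rad.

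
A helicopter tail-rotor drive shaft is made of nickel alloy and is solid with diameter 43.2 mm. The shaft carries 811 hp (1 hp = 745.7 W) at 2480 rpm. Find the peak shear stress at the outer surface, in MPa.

147 MPa

ω = 2π·2480/60 = 259.7 rad/s, so T = P/ω = 811×745.7 / 259.7 = 2329 N·m.
J = πd⁴/32 = π(0.0432)⁴/32 = 3.419×10^-7 m⁴.
τ_max = T·r/J = 2329 × 0.0216 / 3.419×10^-7 = 1.471×10^8 Pa.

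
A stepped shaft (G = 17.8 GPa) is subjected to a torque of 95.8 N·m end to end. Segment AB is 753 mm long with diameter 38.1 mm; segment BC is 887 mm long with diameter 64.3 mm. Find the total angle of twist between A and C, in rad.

0.0224 rad

J_AB = π(0.0381)⁴/32 = 2.07×10^-7 m⁴; J_BC = π(0.0643)⁴/32 = 1.68×10^-6 m⁴.
θ = (T/G)·Σ L_i/J_i = (95.80/17.8×10⁹)·(0.753/2.07×10^-7 + 0.887/1.68×10^-6) = 0.02243 rad.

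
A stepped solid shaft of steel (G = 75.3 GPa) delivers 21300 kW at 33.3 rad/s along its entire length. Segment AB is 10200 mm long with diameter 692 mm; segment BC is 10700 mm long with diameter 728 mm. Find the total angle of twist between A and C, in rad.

ω = 33.3 rad/s, so T = P/ω = 21300×10³ / 33.30 = 639600 N·m.
J_AB = π(0.692)⁴/32 = 0.0225 m⁴; J_BC = π(0.728)⁴/32 = 0.0276 m⁴.
θ = (T/G)·Σ L_i/J_i = (639600/75.3×10⁹)·(10.2/0.0225 + 10.7/0.0276) = 7.145×10^-3 rad.

0.00714 rad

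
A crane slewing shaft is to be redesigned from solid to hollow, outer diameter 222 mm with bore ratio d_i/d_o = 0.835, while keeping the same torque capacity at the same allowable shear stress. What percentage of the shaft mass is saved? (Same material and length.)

52.8 %

Equal τ_max and T ⇒ the solid shaft needs d_s³ = d_o³(1−k⁴), so d_s = 222·(1−0.835⁴)^(1/3) = 177.8 mm.
Area ratio A_h/A_s = d_o²(1−k²)/d_s² = (1−k²)/(1−k⁴)^(2/3) = 0.4719.
Mass saving = 1 − 0.4719 = 52.8 %.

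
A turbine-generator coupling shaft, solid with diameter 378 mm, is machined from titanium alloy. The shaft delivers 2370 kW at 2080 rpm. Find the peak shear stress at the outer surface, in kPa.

ω = 2π·2080/60 = 217.8 rad/s, so T = P/ω = 2370×10³ / 217.8 = 10880 N·m.
J = πd⁴/32 = π(0.378)⁴/32 = 2.004×10^-3 m⁴.
τ_max = T·r/J = 10880 × 0.189 / 2.004×10^-3 = 1.026×10^6 Pa.

1030 kPa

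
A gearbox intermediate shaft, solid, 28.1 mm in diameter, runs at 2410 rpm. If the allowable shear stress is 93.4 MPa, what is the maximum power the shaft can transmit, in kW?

103 kW

J = πd⁴/32 = π(0.0281)⁴/32 = 6.121×10^-8 m⁴.
T_max = τ_allow·J/r = 9.34×10^7 × 6.121×10^-8 / 0.0140 = 406.9 N·m.
ω = 2π·2410/60 = 252.4 rad/s, so P_max = T_max·ω = 1.027×10^5 W.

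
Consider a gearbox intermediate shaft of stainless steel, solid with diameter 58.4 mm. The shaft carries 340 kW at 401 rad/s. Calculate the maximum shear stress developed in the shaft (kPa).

ω = 401 rad/s, so T = P/ω = 340×10³ / 401.0 = 847.9 N·m.
J = πd⁴/32 = π(0.0584)⁴/32 = 1.142×10^-6 m⁴.
τ_max = T·r/J = 847.9 × 0.0292 / 1.142×10^-6 = 2.168×10^7 Pa.

21700 kPa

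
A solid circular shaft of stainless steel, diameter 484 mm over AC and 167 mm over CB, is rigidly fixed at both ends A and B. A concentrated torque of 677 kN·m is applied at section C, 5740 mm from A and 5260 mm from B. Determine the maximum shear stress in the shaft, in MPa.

Compatibility: T_A·a/J_AC = T_B·b/J_CB with T_A + T_B = T₀.
J_AC = 5.39×10^-3 m⁴, J_CB = 7.64×10^-5 m⁴, so T_A = T₀·(J_AC/a)/((J_AC/a)+(J_CB/b)) = 666700 N·m, T_B = 10310 N·m.
τ in each portion: τ_AC = 2.99×10^7 Pa, τ_CB = 1.13×10^7 Pa; maximum is in AC.
τ_max = T_AC·r/J = 666700·0.242/5.39×10^-3 = 2.995×10^7 Pa.

29.9 MPa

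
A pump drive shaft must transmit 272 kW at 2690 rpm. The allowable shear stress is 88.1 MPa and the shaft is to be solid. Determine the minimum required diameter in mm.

38.2 mm

ω = 2π·2690/60 = 281.7 rad/s, so T = P/ω = 272×10³ / 281.7 = 965.6 N·m.
For a solid shaft τ_max = 16T/(πd³), so d = (16T/(π τ_allow))^(1/3) = (16·965.6/(π·8.81×10^7))^(1/3) = 0.03822 m.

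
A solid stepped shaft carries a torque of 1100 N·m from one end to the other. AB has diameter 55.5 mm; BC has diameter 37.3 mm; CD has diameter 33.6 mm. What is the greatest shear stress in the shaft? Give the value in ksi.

Under the same torque, τ_max = 16T/(πd³) is largest where d is smallest — segment CD (d = 33.6 mm).
τ_max = 16·1100/(π·(0.0336)³) = 1.477×10^8 Pa.

21.4 ksi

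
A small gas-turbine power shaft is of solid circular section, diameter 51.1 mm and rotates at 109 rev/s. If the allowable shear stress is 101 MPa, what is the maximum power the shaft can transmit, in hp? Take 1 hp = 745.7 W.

J = πd⁴/32 = π(0.0511)⁴/32 = 6.694×10^-7 m⁴.
T_max = τ_allow·J/r = 1.01×10^8 × 6.694×10^-7 / 0.0255 = 2646 N·m.
ω = 2π·109 = 684.9 rad/s, so P_max = T_max·ω = 1.812×10^6 W.

2430 hp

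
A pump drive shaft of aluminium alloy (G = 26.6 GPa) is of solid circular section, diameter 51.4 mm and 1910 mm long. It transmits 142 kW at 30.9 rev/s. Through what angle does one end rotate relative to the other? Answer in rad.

ω = 2π·30.9 = 194.2 rad/s, so T = P/ω = 142×10³ / 194.2 = 731.4 N·m.
J = πd⁴/32 = π(0.0514)⁴/32 = 6.853×10^-7 m⁴.
θ = T·L/(G·J) = 731.4 × 1.91 / (26.6×10⁹ × 6.853×10^-7) = 0.07664 rad.

0.0766 rad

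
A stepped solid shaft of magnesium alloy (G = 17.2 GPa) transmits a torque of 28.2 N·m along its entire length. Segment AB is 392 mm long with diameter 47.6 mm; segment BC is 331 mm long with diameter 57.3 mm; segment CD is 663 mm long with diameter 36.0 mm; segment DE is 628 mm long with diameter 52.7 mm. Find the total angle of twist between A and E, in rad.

J_AB = π(0.0476)⁴/32 = 5.04×10^-7 m⁴; J_BC = π(0.0573)⁴/32 = 1.06×10^-6 m⁴; J_CD = π(0.0360)⁴/32 = 1.65×10^-7 m⁴; J_DE = π(0.0527)⁴/32 = 7.57×10^-7 m⁴.
θ = (T/G)·Σ L_i/J_i = (28.20/17.2×10⁹)·(0.392/5.04×10^-7 + 0.331/1.06×10^-6 + 0.663/1.65×10^-7 + 0.628/7.57×10^-7) = 9.740×10^-3 rad.

0.00974 rad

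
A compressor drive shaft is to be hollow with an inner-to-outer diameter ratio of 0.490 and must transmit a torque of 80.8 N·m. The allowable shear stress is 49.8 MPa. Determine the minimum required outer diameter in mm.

For a hollow shaft with d_i/d_o = 0.490: τ_max = 16T/(π d_o³ (1−k⁴)), so d_o = [16T/(π τ_allow (1−k⁴))]^(1/3) = [16·80.80/(π·4.98×10^7·0.9424)]^(1/3) = 0.02062 m.

20.6 mm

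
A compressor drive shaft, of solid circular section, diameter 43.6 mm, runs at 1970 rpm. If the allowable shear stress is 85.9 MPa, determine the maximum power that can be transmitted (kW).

J = πd⁴/32 = π(0.0436)⁴/32 = 3.548×10^-7 m⁴.
T_max = τ_allow·J/r = 8.59×10^7 × 3.548×10^-7 / 0.0218 = 1398 N·m.
ω = 2π·1970/60 = 206.3 rad/s, so P_max = T_max·ω = 2.884×10^5 W.

288 kW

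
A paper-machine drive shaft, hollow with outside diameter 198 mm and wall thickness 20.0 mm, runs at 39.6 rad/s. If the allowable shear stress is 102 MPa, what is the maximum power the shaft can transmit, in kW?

3660 kW

J = π(d_o⁴ − d_i⁴)/32 = π(0.198⁴ − 0.158⁴)/32 = 8.971×10^-5 m⁴.
T_max = τ_allow·J/r = 1.02×10^8 × 8.971×10^-5 / 0.0990 = 92430 N·m.
ω = 39.6 rad/s, so P_max = T_max·ω = 3.660×10^6 W.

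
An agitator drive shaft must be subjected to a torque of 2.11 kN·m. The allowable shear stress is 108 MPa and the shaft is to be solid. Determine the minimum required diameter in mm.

For a solid shaft τ_max = 16T/(πd³), so d = (16T/(π τ_allow))^(1/3) = (16·2110/(π·1.08×10^8))^(1/3) = 0.04634 m.

46.3 mm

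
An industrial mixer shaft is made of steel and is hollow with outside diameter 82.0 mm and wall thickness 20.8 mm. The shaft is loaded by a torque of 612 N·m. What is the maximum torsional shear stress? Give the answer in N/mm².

6.01 N/mm²

J = π(d_o⁴ − d_i⁴)/32 = π(0.0820⁴ − 0.0404⁴)/32 = 4.177×10^-6 m⁴.
τ_max = T·r/J = 612.0 × 0.0410 / 4.177×10^-6 = 6.007×10^6 Pa.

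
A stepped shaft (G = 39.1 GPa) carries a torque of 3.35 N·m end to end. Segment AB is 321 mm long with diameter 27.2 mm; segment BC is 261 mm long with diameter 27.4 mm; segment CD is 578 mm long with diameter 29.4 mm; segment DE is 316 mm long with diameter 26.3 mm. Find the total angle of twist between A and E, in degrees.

0.124°

J_AB = π(0.0272)⁴/32 = 5.37×10^-8 m⁴; J_BC = π(0.0274)⁴/32 = 5.53×10^-8 m⁴; J_CD = π(0.0294)⁴/32 = 7.33×10^-8 m⁴; J_DE = π(0.0263)⁴/32 = 4.70×10^-8 m⁴.
θ = (T/G)·Σ L_i/J_i = (3.350/39.1×10⁹)·(0.321/5.37×10^-8 + 0.261/5.53×10^-8 + 0.578/7.33×10^-8 + 0.316/4.70×10^-8) = 2.167×10^-3 rad.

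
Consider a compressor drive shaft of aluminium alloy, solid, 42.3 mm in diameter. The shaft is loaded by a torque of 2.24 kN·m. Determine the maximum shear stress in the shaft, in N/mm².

151 N/mm²

J = πd⁴/32 = π(0.0423)⁴/32 = 3.143×10^-7 m⁴.
τ_max = T·r/J = 2240 × 0.0211 / 3.143×10^-7 = 1.507×10^8 Pa.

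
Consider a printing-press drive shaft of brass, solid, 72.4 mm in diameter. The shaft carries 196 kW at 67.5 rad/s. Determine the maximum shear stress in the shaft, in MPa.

ω = 67.5 rad/s, so T = P/ω = 196×10³ / 67.50 = 2904 N·m.
J = πd⁴/32 = π(0.0724)⁴/32 = 2.697×10^-6 m⁴.
τ_max = T·r/J = 2904 × 0.0362 / 2.697×10^-6 = 3.897×10^7 Pa.

39.0 MPa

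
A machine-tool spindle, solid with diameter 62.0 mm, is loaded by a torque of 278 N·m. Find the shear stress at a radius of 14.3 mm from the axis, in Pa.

J = πd⁴/32 = π(0.0620)⁴/32 = 1.451×10^-6 m⁴.
Shear stress varies linearly with radius: τ = T·r/J = 278.0 × 0.0143 / 1.451×10^-6 = 2.740×10^6 Pa.

2.74e6 Pa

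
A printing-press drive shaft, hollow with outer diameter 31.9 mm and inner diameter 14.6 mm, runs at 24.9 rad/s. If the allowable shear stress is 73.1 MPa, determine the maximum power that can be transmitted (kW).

J = π(d_o⁴ − d_i⁴)/32 = π(0.0319⁴ − 0.0146⁴)/32 = 9.720×10^-8 m⁴.
T_max = τ_allow·J/r = 7.31×10^7 × 9.720×10^-8 / 0.0159 = 445.5 N·m.
ω = 24.9 rad/s, so P_max = T_max·ω = 1.109×10^4 W.

11.1 kW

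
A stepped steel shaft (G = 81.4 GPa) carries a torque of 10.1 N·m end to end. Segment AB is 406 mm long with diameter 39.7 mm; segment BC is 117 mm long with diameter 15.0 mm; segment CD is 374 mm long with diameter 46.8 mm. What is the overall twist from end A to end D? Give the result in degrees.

J_AB = π(0.0397)⁴/32 = 2.44×10^-7 m⁴; J_BC = π(0.0150)⁴/32 = 4.97×10^-9 m⁴; J_CD = π(0.0468)⁴/32 = 4.71×10^-7 m⁴.
θ = (T/G)·Σ L_i/J_i = (10.10/81.4×10⁹)·(0.406/2.44×10^-7 + 0.117/4.97×10^-9 + 0.374/4.71×10^-7) = 3.226×10^-3 rad.

0.185°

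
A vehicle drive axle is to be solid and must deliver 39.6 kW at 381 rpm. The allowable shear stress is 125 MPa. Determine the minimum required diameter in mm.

34.3 mm

ω = 2π·381/60 = 39.90 rad/s, so T = P/ω = 39.6×10³ / 39.90 = 992.5 N·m.
For a solid shaft τ_max = 16T/(πd³), so d = (16T/(π τ_allow))^(1/3) = (16·992.5/(π·1.25×10^8))^(1/3) = 0.03432 m.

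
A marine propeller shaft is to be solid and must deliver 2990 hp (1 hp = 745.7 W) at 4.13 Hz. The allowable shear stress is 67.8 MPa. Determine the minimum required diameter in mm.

186 mm

ω = 2π·4.13 = 25.95 rad/s, so T = P/ω = 2990×745.7 / 25.95 = 85920 N·m.
For a solid shaft τ_max = 16T/(πd³), so d = (16T/(π τ_allow))^(1/3) = (16·85920/(π·6.78×10^7))^(1/3) = 0.1862 m.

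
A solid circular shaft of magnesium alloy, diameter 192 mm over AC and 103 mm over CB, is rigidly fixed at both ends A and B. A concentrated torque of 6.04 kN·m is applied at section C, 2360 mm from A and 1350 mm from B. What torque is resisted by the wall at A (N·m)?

Compatibility: T_A·a/J_AC = T_B·b/J_CB with T_A + T_B = T₀.
J_AC = 1.33×10^-4 m⁴, J_CB = 1.10×10^-5 m⁴, so T_A = T₀·(J_AC/a)/((J_AC/a)+(J_CB/b)) = 5276 N·m, T_B = 763.9 N·m.

5280 N·m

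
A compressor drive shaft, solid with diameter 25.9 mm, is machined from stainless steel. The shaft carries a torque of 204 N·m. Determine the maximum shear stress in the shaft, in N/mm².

59.8 N/mm²

J = πd⁴/32 = π(0.0259)⁴/32 = 4.418×10^-8 m⁴.
τ_max = T·r/J = 204.0 × 0.0129 / 4.418×10^-8 = 5.980×10^7 Pa.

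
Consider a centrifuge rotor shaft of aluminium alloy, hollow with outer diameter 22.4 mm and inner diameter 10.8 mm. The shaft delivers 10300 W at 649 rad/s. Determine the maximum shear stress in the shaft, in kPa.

ω = 649 rad/s, so T = P/ω = 10300 / 649.0 = 15.87 N·m.
J = π(d_o⁴ − d_i⁴)/32 = π(0.0224⁴ − 0.0108⁴)/32 = 2.338×10^-8 m⁴.
τ_max = T·r/J = 15.87 × 0.0112 / 2.338×10^-8 = 7.602×10^6 Pa.

7600 kPa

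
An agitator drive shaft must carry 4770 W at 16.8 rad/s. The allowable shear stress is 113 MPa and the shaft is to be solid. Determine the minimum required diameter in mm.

ω = 16.8 rad/s, so T = P/ω = 4770 / 16.80 = 283.9 N·m.
For a solid shaft τ_max = 16T/(πd³), so d = (16T/(π τ_allow))^(1/3) = (16·283.9/(π·1.13×10^8))^(1/3) = 0.02339 m.

23.4 mm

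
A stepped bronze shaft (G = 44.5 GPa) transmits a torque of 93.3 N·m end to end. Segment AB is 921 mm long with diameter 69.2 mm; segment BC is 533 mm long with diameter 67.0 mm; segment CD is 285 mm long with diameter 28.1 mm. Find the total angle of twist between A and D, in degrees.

0.641°

J_AB = π(0.0692)⁴/32 = 2.25×10^-6 m⁴; J_BC = π(0.0670)⁴/32 = 1.98×10^-6 m⁴; J_CD = π(0.0281)⁴/32 = 6.12×10^-8 m⁴.
θ = (T/G)·Σ L_i/J_i = (93.30/44.5×10⁹)·(0.921/2.25×10^-6 + 0.533/1.98×10^-6 + 0.285/6.12×10^-8) = 0.01118 rad.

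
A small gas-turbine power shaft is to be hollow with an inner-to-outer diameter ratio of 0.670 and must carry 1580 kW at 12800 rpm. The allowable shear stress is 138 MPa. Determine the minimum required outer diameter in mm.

37.9 mm

ω = 2π·12800/60 = 1340 rad/s, so T = P/ω = 1580×10³ / 1340 = 1179 N·m.
For a hollow shaft with d_i/d_o = 0.670: τ_max = 16T/(π d_o³ (1−k⁴)), so d_o = [16T/(π τ_allow (1−k⁴))]^(1/3) = [16·1179/(π·1.38×10^8·0.7985)]^(1/3) = 0.03791 m.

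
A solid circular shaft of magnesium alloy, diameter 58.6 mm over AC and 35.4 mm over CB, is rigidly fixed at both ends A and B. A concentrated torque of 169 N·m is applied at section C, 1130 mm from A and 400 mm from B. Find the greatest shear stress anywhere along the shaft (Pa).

Compatibility: T_A·a/J_AC = T_B·b/J_CB with T_A + T_B = T₀.
J_AC = 1.16×10^-6 m⁴, J_CB = 1.54×10^-7 m⁴, so T_A = T₀·(J_AC/a)/((J_AC/a)+(J_CB/b)) = 122.8 N·m, T_B = 46.20 N·m.
τ in each portion: τ_AC = 3.11×10^6 Pa, τ_CB = 5.30×10^6 Pa; maximum is in CB.
τ_max = T_CB·r/J = 46.20·0.0177/1.54×10^-7 = 5.304×10^6 Pa.

5.30e6 Pa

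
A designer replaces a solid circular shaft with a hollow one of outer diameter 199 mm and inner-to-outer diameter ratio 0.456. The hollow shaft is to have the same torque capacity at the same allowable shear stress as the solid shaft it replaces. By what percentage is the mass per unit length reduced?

18.4 %

Equal τ_max and T ⇒ the solid shaft needs d_s³ = d_o³(1−k⁴), so d_s = 199·(1−0.456⁴)^(1/3) = 196.1 mm.
Area ratio A_h/A_s = d_o²(1−k²)/d_s² = (1−k²)/(1−k⁴)^(2/3) = 0.8158.
Mass saving = 1 − 0.8158 = 18.4 %.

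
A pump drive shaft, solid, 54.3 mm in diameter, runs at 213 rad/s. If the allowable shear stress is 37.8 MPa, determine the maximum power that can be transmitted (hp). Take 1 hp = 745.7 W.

J = πd⁴/32 = π(0.0543)⁴/32 = 8.535×10^-7 m⁴.
T_max = τ_allow·J/r = 3.78×10^7 × 8.535×10^-7 / 0.0271 = 1188 N·m.
ω = 213 rad/s, so P_max = T_max·ω = 2.531×10^5 W.

339 hp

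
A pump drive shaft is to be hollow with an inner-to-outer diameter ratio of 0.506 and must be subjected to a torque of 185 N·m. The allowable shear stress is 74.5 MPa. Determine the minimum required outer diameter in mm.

For a hollow shaft with d_i/d_o = 0.506: τ_max = 16T/(π d_o³ (1−k⁴)), so d_o = [16T/(π τ_allow (1−k⁴))]^(1/3) = [16·185.0/(π·7.45×10^7·0.9344)]^(1/3) = 0.02383 m.

23.8 mm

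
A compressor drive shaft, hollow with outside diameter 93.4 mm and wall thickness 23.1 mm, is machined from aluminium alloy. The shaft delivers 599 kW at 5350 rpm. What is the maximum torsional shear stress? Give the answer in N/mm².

7.15 N/mm²

ω = 2π·5350/60 = 560.3 rad/s, so T = P/ω = 599×10³ / 560.3 = 1069 N·m.
J = π(d_o⁴ − d_i⁴)/32 = π(0.0934⁴ − 0.0472⁴)/32 = 6.984×10^-6 m⁴.
τ_max = T·r/J = 1069 × 0.0467 / 6.984×10^-6 = 7.149×10^6 Pa.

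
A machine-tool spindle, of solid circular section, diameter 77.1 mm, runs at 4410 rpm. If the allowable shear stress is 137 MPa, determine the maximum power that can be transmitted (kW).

J = πd⁴/32 = π(0.0771)⁴/32 = 3.469×10^-6 m⁴.
T_max = τ_allow·J/r = 1.37×10^8 × 3.469×10^-6 / 0.0385 = 12330 N·m.
ω = 2π·4410/60 = 461.8 rad/s, so P_max = T_max·ω = 5.694×10^6 W.

5690 kW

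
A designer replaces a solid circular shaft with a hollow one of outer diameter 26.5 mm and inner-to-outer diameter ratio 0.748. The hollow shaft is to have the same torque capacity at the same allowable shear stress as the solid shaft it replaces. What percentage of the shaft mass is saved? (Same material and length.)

Equal τ_max and T ⇒ the solid shaft needs d_s³ = d_o³(1−k⁴), so d_s = 26.5·(1−0.748⁴)^(1/3) = 23.38 mm.
Area ratio A_h/A_s = d_o²(1−k²)/d_s² = (1−k²)/(1−k⁴)^(2/3) = 0.5658.
Mass saving = 1 − 0.5658 = 43.4 %.

43.4 %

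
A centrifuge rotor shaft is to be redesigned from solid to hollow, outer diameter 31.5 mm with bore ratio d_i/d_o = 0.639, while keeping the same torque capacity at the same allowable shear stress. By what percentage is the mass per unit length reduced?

Equal τ_max and T ⇒ the solid shaft needs d_s³ = d_o³(1−k⁴), so d_s = 31.5·(1−0.639⁴)^(1/3) = 29.64 mm.
Area ratio A_h/A_s = d_o²(1−k²)/d_s² = (1−k²)/(1−k⁴)^(2/3) = 0.6682.
Mass saving = 1 − 0.6682 = 33.2 %.

33.2 %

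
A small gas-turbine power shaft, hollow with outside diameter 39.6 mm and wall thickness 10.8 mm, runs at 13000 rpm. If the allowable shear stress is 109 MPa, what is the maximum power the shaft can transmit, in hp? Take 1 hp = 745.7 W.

2320 hp

J = π(d_o⁴ − d_i⁴)/32 = π(0.0396⁴ − 0.0180⁴)/32 = 2.311×10^-7 m⁴.
T_max = τ_allow·J/r = 1.09×10^8 × 2.311×10^-7 / 0.0198 = 1272 N·m.
ω = 2π·13000/60 = 1361 rad/s, so P_max = T_max·ω = 1.732×10^6 W.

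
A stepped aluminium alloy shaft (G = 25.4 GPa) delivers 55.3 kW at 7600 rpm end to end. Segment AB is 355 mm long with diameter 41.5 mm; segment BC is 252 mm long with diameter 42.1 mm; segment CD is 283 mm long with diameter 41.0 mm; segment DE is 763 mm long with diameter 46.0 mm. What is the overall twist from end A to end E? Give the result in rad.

ω = 2π·7600/60 = 795.9 rad/s, so T = P/ω = 55.3×10³ / 795.9 = 69.48 N·m.
J_AB = π(0.0415)⁴/32 = 2.91×10^-7 m⁴; J_BC = π(0.0421)⁴/32 = 3.08×10^-7 m⁴; J_CD = π(0.0410)⁴/32 = 2.77×10^-7 m⁴; J_DE = π(0.0460)⁴/32 = 4.40×10^-7 m⁴.
θ = (T/G)·Σ L_i/J_i = (69.48/25.4×10⁹)·(0.355/2.91×10^-7 + 0.252/3.08×10^-7 + 0.283/2.77×10^-7 + 0.763/4.40×10^-7) = 0.01311 rad.

0.0131 rad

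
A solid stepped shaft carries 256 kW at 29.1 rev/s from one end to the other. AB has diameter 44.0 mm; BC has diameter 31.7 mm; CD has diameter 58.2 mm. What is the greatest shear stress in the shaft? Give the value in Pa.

ω = 2π·29.1 = 182.8 rad/s, so T = P/ω = 256×10³ / 182.8 = 1400 N·m.
Under the same torque, τ_max = 16T/(πd³) is largest where d is smallest — segment BC (d = 31.7 mm).
τ_max = 16·1400/(π·(0.0317)³) = 2.239×10^8 Pa.

2.24e8 Pa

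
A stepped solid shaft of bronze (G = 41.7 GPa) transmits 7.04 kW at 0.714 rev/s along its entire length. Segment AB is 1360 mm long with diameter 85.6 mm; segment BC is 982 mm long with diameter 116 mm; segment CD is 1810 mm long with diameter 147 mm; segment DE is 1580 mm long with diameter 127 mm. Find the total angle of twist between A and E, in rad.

0.0156 rad

ω = 2π·0.714 = 4.486 rad/s, so T = P/ω = 7.04×10³ / 4.486 = 1569 N·m.
J_AB = π(0.0856)⁴/32 = 5.27×10^-6 m⁴; J_BC = π(0.116)⁴/32 = 1.78×10^-5 m⁴; J_CD = π(0.147)⁴/32 = 4.58×10^-5 m⁴; J_DE = π(0.127)⁴/32 = 2.55×10^-5 m⁴.
θ = (T/G)·Σ L_i/J_i = (1569/41.7×10⁹)·(1.36/5.27×10^-6 + 0.982/1.78×10^-5 + 1.81/4.58×10^-5 + 1.58/2.55×10^-5) = 0.01560 rad.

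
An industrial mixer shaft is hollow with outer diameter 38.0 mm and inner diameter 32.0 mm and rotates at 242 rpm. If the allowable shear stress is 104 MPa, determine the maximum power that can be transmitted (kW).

14.1 kW

J = π(d_o⁴ − d_i⁴)/32 = π(0.0380⁴ − 0.0320⁴)/32 = 1.018×10^-7 m⁴.
T_max = τ_allow·J/r = 1.04×10^8 × 1.018×10^-7 / 0.0190 = 557.0 N·m.
ω = 2π·242/60 = 25.34 rad/s, so P_max = T_max·ω = 1.412×10^4 W.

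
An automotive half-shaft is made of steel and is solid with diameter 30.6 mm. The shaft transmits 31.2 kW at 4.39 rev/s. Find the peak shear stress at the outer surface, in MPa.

ω = 2π·4.39 = 27.58 rad/s, so T = P/ω = 31.2×10³ / 27.58 = 1131 N·m.
J = πd⁴/32 = π(0.0306)⁴/32 = 8.608×10^-8 m⁴.
τ_max = T·r/J = 1131 × 0.0153 / 8.608×10^-8 = 2.011×10^8 Pa.

201 MPa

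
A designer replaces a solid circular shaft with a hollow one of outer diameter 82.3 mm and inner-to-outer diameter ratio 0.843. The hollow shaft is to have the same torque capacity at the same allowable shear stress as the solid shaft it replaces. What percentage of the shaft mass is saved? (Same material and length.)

Equal τ_max and T ⇒ the solid shaft needs d_s³ = d_o³(1−k⁴), so d_s = 82.3·(1−0.843⁴)^(1/3) = 65.10 mm.
Area ratio A_h/A_s = d_o²(1−k²)/d_s² = (1−k²)/(1−k⁴)^(2/3) = 0.4624.
Mass saving = 1 − 0.4624 = 53.8 %.

53.8 %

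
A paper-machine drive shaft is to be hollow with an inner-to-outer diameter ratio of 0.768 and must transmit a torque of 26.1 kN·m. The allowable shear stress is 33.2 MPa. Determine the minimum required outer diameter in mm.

For a hollow shaft with d_i/d_o = 0.768: τ_max = 16T/(π d_o³ (1−k⁴)), so d_o = [16T/(π τ_allow (1−k⁴))]^(1/3) = [16·26100/(π·3.32×10^7·0.6521)]^(1/3) = 0.1831 m.

183 mm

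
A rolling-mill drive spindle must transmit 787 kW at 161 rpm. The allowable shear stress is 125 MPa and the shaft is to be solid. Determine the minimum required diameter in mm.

ω = 2π·161/60 = 16.86 rad/s, so T = P/ω = 787×10³ / 16.86 = 46680 N·m.
For a solid shaft τ_max = 16T/(πd³), so d = (16T/(π τ_allow))^(1/3) = (16·46680/(π·1.25×10^8))^(1/3) = 0.1239 m.

124 mm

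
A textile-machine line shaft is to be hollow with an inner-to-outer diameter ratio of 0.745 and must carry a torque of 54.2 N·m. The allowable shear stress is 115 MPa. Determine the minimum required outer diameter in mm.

For a hollow shaft with d_i/d_o = 0.745: τ_max = 16T/(π d_o³ (1−k⁴)), so d_o = [16T/(π τ_allow (1−k⁴))]^(1/3) = [16·54.20/(π·1.15×10^8·0.6919)]^(1/3) = 0.01514 m.

15.1 mm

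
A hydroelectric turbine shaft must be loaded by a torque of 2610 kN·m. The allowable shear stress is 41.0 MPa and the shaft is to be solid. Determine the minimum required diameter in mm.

For a solid shaft τ_max = 16T/(πd³), so d = (16T/(π τ_allow))^(1/3) = (16·2.610e6/(π·4.10×10^7))^(1/3) = 0.6870 m.

687 mm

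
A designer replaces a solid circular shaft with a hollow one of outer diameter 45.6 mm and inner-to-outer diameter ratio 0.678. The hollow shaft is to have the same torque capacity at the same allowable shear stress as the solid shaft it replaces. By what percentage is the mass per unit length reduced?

Equal τ_max and T ⇒ the solid shaft needs d_s³ = d_o³(1−k⁴), so d_s = 45.6·(1−0.678⁴)^(1/3) = 42.13 mm.
Area ratio A_h/A_s = d_o²(1−k²)/d_s² = (1−k²)/(1−k⁴)^(2/3) = 0.6330.
Mass saving = 1 − 0.6330 = 36.7 %.

36.7 %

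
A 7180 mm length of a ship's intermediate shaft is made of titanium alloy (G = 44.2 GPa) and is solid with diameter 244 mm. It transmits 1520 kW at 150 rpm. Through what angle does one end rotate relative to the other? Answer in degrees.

ω = 2π·150/60 = 15.71 rad/s, so T = P/ω = 1520×10³ / 15.71 = 96770 N·m.
J = πd⁴/32 = π(0.244)⁴/32 = 3.480×10^-4 m⁴.
θ = T·L/(G·J) = 96770 × 7.18 / (44.2×10⁹ × 3.480×10^-4) = 0.04517 rad.

2.59°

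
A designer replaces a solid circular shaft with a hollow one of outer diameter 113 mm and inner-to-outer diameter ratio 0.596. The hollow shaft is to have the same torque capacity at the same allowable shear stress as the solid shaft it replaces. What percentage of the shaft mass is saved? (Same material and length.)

29.5 %

Equal τ_max and T ⇒ the solid shaft needs d_s³ = d_o³(1−k⁴), so d_s = 113·(1−0.596⁴)^(1/3) = 108.0 mm.
Area ratio A_h/A_s = d_o²(1−k²)/d_s² = (1−k²)/(1−k⁴)^(2/3) = 0.7054.
Mass saving = 1 − 0.7054 = 29.5 %.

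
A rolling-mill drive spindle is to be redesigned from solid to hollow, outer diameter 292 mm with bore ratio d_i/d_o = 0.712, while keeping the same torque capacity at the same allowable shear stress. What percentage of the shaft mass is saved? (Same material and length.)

39.9 %

Equal τ_max and T ⇒ the solid shaft needs d_s³ = d_o³(1−k⁴), so d_s = 292·(1−0.712⁴)^(1/3) = 264.5 mm.
Area ratio A_h/A_s = d_o²(1−k²)/d_s² = (1−k²)/(1−k⁴)^(2/3) = 0.6010.
Mass saving = 1 − 0.6010 = 39.9 %.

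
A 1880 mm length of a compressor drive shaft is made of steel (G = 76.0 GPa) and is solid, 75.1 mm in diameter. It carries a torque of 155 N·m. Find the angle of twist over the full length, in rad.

J = πd⁴/32 = π(0.0751)⁴/32 = 3.123×10^-6 m⁴.
θ = T·L/(G·J) = 155.0 × 1.88 / (76.0×10⁹ × 3.123×10^-6) = 1.228×10^-3 rad.

0.00123 rad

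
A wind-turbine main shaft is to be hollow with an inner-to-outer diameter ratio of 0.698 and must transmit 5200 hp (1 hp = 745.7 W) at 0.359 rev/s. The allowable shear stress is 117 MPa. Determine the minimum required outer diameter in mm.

ω = 2π·0.359 = 2.256 rad/s, so T = P/ω = 5200×745.7 / 2.256 = 1.719e6 N·m.
For a hollow shaft with d_i/d_o = 0.698: τ_max = 16T/(π d_o³ (1−k⁴)), so d_o = [16T/(π τ_allow (1−k⁴))]^(1/3) = [16·1.719e6/(π·1.17×10^8·0.7626)]^(1/3) = 0.4612 m.

461 mm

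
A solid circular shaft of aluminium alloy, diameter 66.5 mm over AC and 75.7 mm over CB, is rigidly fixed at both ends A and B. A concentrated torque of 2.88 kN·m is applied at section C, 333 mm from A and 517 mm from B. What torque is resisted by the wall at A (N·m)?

Compatibility: T_A·a/J_AC = T_B·b/J_CB with T_A + T_B = T₀.
J_AC = 1.92×10^-6 m⁴, J_CB = 3.22×10^-6 m⁴, so T_A = T₀·(J_AC/a)/((J_AC/a)+(J_CB/b)) = 1384 N·m, T_B = 1496 N·m.

1380 N·m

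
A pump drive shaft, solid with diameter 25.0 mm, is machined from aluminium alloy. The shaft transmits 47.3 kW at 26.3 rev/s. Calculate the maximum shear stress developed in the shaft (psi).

ω = 2π·26.3 = 165.2 rad/s, so T = P/ω = 47.3×10³ / 165.2 = 286.2 N·m.
J = πd⁴/32 = π(0.0250)⁴/32 = 3.835×10^-8 m⁴.
τ_max = T·r/J = 286.2 × 0.0125 / 3.835×10^-8 = 9.330×10^7 Pa.

13500 psi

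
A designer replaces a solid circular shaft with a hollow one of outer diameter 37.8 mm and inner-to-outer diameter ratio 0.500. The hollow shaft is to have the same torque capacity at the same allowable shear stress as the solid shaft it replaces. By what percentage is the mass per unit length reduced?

Equal τ_max and T ⇒ the solid shaft needs d_s³ = d_o³(1−k⁴), so d_s = 37.8·(1−0.500⁴)^(1/3) = 37.00 mm.
Area ratio A_h/A_s = d_o²(1−k²)/d_s² = (1−k²)/(1−k⁴)^(2/3) = 0.7830.
Mass saving = 1 − 0.7830 = 21.7 %.

21.7 %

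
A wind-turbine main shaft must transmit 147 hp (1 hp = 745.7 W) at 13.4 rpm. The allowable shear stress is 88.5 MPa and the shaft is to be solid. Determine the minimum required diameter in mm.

165 mm

ω = 2π·13.4/60 = 1.403 rad/s, so T = P/ω = 147×745.7 / 1.403 = 78120 N·m.
For a solid shaft τ_max = 16T/(πd³), so d = (16T/(π τ_allow))^(1/3) = (16·78120/(π·8.85×10^7))^(1/3) = 0.1650 m.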